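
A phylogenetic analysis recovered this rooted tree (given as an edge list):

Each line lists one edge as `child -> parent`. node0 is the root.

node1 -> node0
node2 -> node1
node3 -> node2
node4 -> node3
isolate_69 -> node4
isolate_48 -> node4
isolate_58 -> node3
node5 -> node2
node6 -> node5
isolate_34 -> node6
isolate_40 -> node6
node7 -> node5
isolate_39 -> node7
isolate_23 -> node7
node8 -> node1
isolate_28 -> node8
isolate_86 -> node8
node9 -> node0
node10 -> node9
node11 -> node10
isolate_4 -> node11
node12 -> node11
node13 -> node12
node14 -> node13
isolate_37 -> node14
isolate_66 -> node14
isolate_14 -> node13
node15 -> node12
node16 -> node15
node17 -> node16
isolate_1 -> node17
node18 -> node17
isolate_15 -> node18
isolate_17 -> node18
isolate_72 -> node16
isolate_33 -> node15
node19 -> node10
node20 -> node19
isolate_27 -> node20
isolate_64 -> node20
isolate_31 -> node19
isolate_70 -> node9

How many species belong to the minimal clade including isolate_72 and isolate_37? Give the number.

8

The MRCA of isolate_72 and isolate_37 is the node subtending (((isolate_37,isolate_66),isolate_14),(((isolate_1,(isolate_15,isolate_17)),isolate_72),isolate_33)).
That clade contains 8 terminal taxa: isolate_1, isolate_14, isolate_15, isolate_17, isolate_33, isolate_37, isolate_66, isolate_72.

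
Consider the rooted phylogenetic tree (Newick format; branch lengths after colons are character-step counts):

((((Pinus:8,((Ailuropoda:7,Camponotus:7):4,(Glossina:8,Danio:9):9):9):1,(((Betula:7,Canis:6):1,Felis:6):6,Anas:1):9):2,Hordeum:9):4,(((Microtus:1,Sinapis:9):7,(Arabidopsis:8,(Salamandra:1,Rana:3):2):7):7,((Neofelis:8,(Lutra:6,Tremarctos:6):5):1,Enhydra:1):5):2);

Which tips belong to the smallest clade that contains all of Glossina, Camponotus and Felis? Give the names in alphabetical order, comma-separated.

Ailuropoda, Anas, Betula, Camponotus, Canis, Danio, Felis, Glossina, Pinus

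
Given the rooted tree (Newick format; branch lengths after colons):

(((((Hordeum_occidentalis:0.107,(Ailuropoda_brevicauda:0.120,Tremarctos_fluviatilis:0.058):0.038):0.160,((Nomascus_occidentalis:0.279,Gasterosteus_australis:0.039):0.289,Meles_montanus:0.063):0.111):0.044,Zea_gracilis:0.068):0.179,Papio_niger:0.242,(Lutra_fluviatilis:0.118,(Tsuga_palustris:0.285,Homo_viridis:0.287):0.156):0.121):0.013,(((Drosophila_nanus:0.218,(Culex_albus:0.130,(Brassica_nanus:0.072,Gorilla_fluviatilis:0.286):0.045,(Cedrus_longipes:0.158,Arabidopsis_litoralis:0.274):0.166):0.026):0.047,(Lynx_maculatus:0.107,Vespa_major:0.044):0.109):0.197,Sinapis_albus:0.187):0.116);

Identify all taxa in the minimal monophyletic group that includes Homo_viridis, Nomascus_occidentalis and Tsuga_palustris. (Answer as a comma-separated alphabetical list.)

Ailuropoda_brevicauda, Gasterosteus_australis, Homo_viridis, Hordeum_occidentalis, Lutra_fluviatilis, Meles_montanus, Nomascus_occidentalis, Papio_niger, Tremarctos_fluviatilis, Tsuga_palustris, Zea_gracilis

Tracing Homo_viridis: it sits inside (Tsuga_palustris,Homo_viridis).
Tracing Nomascus_occidentalis: it sits inside (Nomascus_occidentalis,Gasterosteus_australis).
Tracing Tsuga_palustris: it sits inside (Tsuga_palustris,Homo_viridis).
The smallest clade enclosing all 3 is ((((Hordeum_occidentalis,(Ailuropoda_brevicauda,Tremarctos_fluviatilis)),((Nomascus_occidentalis,Gasterosteus_australis),Meles_montanus)),Zea_gracilis),Papio_niger,(Lutra_fluviatilis,(Tsuga_palustris,Homo_viridis))); the answer is its 11 terminal taxa in alphabetical order.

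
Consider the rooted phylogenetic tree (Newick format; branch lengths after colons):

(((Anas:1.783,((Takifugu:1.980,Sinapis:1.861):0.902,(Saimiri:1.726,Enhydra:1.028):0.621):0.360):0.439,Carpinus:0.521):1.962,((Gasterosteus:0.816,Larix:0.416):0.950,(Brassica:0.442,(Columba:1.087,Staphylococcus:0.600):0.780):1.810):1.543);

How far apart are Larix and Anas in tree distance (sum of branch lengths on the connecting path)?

7.093

The path runs Larix → … → MRCA → … → Anas; the MRCA is the root of the tree.
Branch lengths along that path: 0.416 + 0.950 + 1.543 + 1.962 + 0.439 + 1.783 = 7.093.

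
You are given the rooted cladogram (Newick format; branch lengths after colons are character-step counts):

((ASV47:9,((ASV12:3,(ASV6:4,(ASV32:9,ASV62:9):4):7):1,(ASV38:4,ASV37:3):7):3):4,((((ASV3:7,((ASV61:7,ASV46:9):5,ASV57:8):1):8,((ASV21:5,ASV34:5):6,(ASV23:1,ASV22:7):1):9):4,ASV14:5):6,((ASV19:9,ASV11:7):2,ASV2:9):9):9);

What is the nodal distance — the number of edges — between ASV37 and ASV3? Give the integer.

9

The MRCA of ASV37 and ASV3 is the root of the tree.
From ASV37 up to that node: 4 branches. From ASV3 up to the same node: 5 branches. Total: 4 + 5 = 9.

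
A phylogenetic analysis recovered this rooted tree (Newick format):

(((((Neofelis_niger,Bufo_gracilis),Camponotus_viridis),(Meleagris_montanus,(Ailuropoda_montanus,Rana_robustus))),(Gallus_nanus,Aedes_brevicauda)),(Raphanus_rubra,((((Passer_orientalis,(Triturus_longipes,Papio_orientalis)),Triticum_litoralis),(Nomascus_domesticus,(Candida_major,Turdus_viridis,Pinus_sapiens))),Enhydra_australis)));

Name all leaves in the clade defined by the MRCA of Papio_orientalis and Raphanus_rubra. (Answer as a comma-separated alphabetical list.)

Candida_major, Enhydra_australis, Nomascus_domesticus, Papio_orientalis, Passer_orientalis, Pinus_sapiens, Raphanus_rubra, Triticum_litoralis, Triturus_longipes, Turdus_viridis

Tracing Papio_orientalis: it sits inside (Triturus_longipes,Papio_orientalis).
Tracing Raphanus_rubra: it sits inside (Raphanus_rubra,((((Passer_orientalis,(Triturus_longipes,Papio_orientalis)),Triticum_litoralis),(Nomascus_domesticus,(Candida_major,Turdus_viridis,Pinus_sapiens))),Enhydra_australis)).
The smallest clade enclosing both is (Raphanus_rubra,((((Passer_orientalis,(Triturus_longipes,Papio_orientalis)),Triticum_litoralis),(Nomascus_domesticus,(Candida_major,Turdus_viridis,Pinus_sapiens))),Enhydra_australis)); the answer is its 10 terminal taxa in alphabetical order.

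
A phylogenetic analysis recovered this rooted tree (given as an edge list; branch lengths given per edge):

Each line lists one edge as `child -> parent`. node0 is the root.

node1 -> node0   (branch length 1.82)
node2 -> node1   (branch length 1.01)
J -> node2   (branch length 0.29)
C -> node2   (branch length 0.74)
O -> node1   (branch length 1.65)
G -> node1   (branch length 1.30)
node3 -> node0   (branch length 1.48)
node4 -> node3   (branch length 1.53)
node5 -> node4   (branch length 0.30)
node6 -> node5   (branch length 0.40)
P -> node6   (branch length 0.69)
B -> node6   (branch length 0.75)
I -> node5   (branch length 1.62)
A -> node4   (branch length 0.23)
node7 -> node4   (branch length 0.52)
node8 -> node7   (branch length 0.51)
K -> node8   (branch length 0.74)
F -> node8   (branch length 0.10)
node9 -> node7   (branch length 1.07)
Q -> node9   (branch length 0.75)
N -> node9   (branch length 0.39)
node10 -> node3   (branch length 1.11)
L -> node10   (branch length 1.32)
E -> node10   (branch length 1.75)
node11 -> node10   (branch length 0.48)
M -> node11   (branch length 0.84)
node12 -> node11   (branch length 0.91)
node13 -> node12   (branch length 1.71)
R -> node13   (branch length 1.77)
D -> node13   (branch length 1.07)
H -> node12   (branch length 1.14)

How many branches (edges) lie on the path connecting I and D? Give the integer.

The MRCA of I and D is the node subtending ((((P,B),I),A,((K,F),(Q,N))),(L,E,(M,((R,D),H)))).
From I up to that node: 3 branches. From D up to the same node: 5 branches. Total: 3 + 5 = 8.

8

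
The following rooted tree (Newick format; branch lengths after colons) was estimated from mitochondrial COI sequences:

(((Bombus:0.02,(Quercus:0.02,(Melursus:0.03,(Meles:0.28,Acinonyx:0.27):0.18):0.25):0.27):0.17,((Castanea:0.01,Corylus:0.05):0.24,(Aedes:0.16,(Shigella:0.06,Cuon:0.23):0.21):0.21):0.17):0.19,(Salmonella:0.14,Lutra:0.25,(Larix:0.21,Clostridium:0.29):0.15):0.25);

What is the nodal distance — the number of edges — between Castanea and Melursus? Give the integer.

The MRCA of Castanea and Melursus is the node subtending ((Bombus,(Quercus,(Melursus,(Meles,Acinonyx)))),((Castanea,Corylus),(Aedes,(Shigella,Cuon)))).
From Castanea up to that node: 3 branches. From Melursus up to the same node: 4 branches. Total: 3 + 4 = 7.

7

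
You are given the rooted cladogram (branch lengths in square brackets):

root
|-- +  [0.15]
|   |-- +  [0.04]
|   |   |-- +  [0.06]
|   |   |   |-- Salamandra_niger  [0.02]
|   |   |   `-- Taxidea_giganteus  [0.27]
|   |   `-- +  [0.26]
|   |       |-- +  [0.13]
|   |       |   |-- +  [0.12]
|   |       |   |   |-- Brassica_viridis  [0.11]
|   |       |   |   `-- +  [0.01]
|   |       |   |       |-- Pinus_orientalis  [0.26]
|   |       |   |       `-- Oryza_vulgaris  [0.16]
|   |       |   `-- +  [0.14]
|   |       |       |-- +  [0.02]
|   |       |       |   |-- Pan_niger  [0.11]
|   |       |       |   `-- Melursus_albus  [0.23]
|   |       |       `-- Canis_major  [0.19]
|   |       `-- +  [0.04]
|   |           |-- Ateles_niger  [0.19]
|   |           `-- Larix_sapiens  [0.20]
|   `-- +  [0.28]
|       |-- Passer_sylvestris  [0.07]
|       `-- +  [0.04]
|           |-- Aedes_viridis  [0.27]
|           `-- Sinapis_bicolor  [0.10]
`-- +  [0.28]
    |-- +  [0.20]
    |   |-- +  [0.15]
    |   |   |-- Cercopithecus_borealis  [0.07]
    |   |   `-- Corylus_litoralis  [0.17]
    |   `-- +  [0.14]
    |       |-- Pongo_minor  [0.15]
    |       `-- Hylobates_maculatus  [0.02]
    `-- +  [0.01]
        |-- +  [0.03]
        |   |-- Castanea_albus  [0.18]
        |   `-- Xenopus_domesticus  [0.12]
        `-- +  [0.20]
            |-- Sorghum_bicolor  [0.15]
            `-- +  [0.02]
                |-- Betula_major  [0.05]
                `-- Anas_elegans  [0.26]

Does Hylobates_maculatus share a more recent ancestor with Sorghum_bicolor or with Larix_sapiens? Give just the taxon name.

The MRCA of Hylobates_maculatus and Sorghum_bicolor subtends (((Cercopithecus_borealis,Corylus_litoralis),(Pongo_minor,Hylobates_maculatus)),((Castanea_albus,Xenopus_domesticus),(Sorghum_bicolor,(Betula_major,Anas_elegans)))) (9 taxa).
The MRCA of Hylobates_maculatus and Larix_sapiens is the root, subtending the entire tree (22 taxa).
The first is nested inside the second, so Hylobates_maculatus shares a more recent common ancestor with Sorghum_bicolor.

Sorghum_bicolor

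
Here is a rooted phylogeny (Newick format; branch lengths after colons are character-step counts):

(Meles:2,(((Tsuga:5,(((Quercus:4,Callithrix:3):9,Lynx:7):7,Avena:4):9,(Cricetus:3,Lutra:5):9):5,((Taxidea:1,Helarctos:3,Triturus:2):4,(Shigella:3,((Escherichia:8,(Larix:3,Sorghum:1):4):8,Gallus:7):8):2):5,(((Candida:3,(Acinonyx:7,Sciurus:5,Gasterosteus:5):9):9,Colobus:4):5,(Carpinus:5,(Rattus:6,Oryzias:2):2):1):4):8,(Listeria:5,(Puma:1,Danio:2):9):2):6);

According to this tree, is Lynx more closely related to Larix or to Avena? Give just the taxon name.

The MRCA of Lynx and Avena subtends (((Quercus,Callithrix),Lynx),Avena) (4 taxa).
The MRCA of Lynx and Larix subtends ((Tsuga,(((Quercus,Callithrix),Lynx),Avena),(Cricetus,Lutra)),((Taxidea,Helarctos,Triturus),(Shigella,((Escherichia,(Larix,Sorghum)),Gallus))),(((Candida,(Acinonyx,Sciurus,Gasterosteus)),Colobus),(Carpinus,(Rattus,Oryzias)))) (23 taxa).
The first is nested inside the second, so Lynx shares a more recent common ancestor with Avena.

Avena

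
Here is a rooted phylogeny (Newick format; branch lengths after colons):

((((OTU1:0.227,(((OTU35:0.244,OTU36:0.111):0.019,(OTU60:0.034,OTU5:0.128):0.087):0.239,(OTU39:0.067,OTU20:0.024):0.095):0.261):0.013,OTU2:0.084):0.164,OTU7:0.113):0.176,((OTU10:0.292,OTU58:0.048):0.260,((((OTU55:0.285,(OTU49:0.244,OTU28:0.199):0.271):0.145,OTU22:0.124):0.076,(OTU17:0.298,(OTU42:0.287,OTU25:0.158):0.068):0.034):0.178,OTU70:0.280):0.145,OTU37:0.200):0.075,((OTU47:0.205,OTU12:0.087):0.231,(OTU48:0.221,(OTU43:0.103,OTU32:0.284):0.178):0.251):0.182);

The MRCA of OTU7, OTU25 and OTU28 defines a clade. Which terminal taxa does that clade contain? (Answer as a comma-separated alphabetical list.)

OTU1, OTU10, OTU12, OTU17, OTU2, OTU20, OTU22, OTU25, OTU28, OTU32, OTU35, OTU36, OTU37, OTU39, OTU42, OTU43, OTU47, OTU48, OTU49, OTU5, OTU55, OTU58, OTU60, OTU7, OTU70

Tracing OTU7: it sits inside (((OTU1,(((OTU35,OTU36),(OTU60,OTU5)),(OTU39,OTU20))),OTU2),OTU7).
Tracing OTU25: it sits inside (OTU42,OTU25).
Tracing OTU28: it sits inside (OTU49,OTU28).
The smallest clade enclosing all 3 is the whole tree (their MRCA is the root), so the answer is all 25 tips in alphabetical order.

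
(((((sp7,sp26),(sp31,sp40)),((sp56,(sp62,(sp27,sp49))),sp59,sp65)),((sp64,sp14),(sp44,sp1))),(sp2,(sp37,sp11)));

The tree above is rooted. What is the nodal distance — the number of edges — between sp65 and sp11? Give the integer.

The MRCA of sp65 and sp11 is the root of the tree.
From sp65 up to that node: 4 branches. From sp11 up to the same node: 3 branches. Total: 4 + 3 = 7.

7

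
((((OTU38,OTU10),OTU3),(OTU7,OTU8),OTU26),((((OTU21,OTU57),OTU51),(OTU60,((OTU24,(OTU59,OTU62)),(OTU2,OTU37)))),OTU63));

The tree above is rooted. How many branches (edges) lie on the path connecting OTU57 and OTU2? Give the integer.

The MRCA of OTU57 and OTU2 is the node subtending (((OTU21,OTU57),OTU51),(OTU60,((OTU24,(OTU59,OTU62)),(OTU2,OTU37)))).
From OTU57 up to that node: 3 branches. From OTU2 up to the same node: 4 branches. Total: 3 + 4 = 7.

7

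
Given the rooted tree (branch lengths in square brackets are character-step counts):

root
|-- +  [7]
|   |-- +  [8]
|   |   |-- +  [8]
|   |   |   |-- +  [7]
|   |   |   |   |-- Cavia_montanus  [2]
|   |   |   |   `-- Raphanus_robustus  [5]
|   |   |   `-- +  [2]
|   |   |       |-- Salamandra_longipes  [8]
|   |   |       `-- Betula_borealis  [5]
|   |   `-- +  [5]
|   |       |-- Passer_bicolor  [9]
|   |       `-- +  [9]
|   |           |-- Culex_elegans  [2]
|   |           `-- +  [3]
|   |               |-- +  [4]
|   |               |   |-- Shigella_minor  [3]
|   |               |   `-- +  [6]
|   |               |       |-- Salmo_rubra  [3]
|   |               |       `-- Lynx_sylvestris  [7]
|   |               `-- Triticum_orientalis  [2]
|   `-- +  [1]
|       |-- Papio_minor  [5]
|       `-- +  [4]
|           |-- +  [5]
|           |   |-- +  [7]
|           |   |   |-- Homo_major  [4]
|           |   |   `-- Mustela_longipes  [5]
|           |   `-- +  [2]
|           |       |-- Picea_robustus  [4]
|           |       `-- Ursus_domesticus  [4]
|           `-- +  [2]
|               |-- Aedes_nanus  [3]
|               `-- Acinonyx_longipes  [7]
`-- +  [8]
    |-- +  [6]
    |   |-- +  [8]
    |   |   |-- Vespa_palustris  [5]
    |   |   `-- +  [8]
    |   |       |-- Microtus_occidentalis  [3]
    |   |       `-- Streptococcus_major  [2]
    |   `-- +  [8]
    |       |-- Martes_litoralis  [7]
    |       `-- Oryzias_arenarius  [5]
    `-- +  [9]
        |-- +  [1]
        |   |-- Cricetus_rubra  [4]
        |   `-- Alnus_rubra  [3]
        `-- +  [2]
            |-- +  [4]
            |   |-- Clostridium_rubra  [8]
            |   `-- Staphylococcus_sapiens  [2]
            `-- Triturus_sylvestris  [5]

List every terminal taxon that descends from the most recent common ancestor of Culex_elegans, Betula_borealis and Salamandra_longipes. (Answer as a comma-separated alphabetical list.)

Betula_borealis, Cavia_montanus, Culex_elegans, Lynx_sylvestris, Passer_bicolor, Raphanus_robustus, Salamandra_longipes, Salmo_rubra, Shigella_minor, Triticum_orientalis

Tracing Culex_elegans: it sits inside (Culex_elegans,((Shigella_minor,(Salmo_rubra,Lynx_sylvestris)),Triticum_orientalis)).
Tracing Betula_borealis: it sits inside (Salamandra_longipes,Betula_borealis).
Tracing Salamandra_longipes: it sits inside (Salamandra_longipes,Betula_borealis).
The smallest clade enclosing all 3 is (((Cavia_montanus,Raphanus_robustus),(Salamandra_longipes,Betula_borealis)),(Passer_bicolor,(Culex_elegans,((Shigella_minor,(Salmo_rubra,Lynx_sylvestris)),Triticum_orientalis)))); the answer is its 10 terminal taxa in alphabetical order.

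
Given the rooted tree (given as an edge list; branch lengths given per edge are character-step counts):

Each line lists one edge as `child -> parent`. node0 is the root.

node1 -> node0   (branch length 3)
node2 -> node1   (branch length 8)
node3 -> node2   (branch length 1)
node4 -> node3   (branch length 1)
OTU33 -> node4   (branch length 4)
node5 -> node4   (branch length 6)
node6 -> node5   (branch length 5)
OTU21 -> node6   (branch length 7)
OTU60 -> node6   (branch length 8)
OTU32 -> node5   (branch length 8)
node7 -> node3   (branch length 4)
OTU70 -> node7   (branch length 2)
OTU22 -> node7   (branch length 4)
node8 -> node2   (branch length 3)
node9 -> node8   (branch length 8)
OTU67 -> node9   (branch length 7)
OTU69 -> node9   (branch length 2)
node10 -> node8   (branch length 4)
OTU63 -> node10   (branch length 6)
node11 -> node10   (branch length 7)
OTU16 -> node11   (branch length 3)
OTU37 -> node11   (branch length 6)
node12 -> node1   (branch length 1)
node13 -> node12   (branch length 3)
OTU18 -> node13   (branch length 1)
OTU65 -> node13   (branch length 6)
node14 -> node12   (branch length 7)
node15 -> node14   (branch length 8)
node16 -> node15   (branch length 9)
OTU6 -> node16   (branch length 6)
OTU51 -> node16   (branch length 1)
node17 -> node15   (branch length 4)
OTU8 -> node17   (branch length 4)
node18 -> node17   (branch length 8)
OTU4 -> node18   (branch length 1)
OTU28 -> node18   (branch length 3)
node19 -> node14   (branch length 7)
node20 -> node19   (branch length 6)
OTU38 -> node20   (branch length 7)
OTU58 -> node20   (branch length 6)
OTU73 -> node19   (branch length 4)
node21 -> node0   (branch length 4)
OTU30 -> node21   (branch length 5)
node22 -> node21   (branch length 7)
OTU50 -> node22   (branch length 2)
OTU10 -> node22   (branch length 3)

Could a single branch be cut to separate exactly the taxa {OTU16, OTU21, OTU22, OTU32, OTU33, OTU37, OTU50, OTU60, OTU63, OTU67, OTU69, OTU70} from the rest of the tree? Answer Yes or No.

No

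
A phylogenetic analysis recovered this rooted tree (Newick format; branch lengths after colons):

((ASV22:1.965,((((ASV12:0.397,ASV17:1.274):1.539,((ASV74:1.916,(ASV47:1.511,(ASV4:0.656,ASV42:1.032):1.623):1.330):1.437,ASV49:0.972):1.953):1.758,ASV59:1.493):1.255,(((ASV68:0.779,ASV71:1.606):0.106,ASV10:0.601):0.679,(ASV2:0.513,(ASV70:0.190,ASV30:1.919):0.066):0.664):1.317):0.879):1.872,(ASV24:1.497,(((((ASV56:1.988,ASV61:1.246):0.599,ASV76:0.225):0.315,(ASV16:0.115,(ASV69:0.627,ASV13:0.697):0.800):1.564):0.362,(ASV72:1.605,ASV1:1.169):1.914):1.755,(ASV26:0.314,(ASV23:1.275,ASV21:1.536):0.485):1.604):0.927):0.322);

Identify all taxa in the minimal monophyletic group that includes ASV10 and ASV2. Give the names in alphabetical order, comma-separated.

Tracing ASV10: it sits inside ((ASV68,ASV71),ASV10).
Tracing ASV2: it sits inside (ASV2,(ASV70,ASV30)).
The smallest clade enclosing both is (((ASV68,ASV71),ASV10),(ASV2,(ASV70,ASV30))); the answer is its 6 terminal taxa in alphabetical order.

ASV10, ASV2, ASV30, ASV68, ASV70, ASV71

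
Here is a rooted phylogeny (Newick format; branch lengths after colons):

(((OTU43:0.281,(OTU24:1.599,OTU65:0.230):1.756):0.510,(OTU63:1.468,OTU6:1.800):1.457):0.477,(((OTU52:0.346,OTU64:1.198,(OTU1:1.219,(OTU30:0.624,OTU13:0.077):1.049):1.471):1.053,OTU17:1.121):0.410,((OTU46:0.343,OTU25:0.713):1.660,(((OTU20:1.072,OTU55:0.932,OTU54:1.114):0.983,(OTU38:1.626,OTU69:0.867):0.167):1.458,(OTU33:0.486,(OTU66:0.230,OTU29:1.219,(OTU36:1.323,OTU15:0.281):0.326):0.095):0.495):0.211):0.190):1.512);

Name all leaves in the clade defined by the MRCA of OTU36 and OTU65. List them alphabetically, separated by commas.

Tracing OTU36: it sits inside (OTU36,OTU15).
Tracing OTU65: it sits inside (OTU24,OTU65).
The smallest clade enclosing both is the whole tree (their MRCA is the root), so the answer is all 23 tips in alphabetical order.

OTU1, OTU13, OTU15, OTU17, OTU20, OTU24, OTU25, OTU29, OTU30, OTU33, OTU36, OTU38, OTU43, OTU46, OTU52, OTU54, OTU55, OTU6, OTU63, OTU64, OTU65, OTU66, OTU69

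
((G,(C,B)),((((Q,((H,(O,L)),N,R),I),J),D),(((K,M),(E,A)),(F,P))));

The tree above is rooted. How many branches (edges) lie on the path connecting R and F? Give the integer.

8

The MRCA of R and F is the node subtending ((((Q,((H,(O,L)),N,R),I),J),D),(((K,M),(E,A)),(F,P))).
From R up to that node: 5 branches. From F up to the same node: 3 branches. Total: 5 + 3 = 8.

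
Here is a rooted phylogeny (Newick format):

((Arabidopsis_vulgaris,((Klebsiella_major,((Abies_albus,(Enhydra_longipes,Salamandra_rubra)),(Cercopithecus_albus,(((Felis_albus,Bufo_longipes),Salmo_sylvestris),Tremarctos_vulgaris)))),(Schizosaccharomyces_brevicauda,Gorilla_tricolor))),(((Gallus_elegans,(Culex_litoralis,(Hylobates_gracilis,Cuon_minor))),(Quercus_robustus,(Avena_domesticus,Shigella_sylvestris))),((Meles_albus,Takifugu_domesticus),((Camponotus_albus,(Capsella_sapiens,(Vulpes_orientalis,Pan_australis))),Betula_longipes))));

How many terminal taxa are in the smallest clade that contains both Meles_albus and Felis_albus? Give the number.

26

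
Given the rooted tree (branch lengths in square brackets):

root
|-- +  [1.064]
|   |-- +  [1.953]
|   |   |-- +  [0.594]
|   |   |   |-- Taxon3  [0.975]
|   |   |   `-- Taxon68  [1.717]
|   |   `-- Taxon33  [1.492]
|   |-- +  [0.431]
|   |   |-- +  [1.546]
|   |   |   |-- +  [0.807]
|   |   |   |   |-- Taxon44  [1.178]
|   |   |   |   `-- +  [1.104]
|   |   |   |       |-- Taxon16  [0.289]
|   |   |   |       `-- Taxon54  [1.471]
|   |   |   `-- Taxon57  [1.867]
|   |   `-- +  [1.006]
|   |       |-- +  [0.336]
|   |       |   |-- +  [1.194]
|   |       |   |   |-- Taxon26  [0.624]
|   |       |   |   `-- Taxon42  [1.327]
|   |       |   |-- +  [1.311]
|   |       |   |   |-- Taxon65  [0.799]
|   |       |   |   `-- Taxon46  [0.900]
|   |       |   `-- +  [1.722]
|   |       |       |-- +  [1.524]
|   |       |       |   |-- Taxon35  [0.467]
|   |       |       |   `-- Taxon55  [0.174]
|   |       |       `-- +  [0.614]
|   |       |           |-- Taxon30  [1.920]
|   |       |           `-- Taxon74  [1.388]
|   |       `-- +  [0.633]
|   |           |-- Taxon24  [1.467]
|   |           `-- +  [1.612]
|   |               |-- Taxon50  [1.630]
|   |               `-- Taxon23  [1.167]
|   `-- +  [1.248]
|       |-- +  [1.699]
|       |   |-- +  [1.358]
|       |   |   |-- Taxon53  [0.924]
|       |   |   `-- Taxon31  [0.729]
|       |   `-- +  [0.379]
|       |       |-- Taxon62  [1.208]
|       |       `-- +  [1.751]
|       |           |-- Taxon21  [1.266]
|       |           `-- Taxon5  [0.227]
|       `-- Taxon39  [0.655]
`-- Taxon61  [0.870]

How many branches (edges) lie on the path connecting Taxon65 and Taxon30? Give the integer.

The MRCA of Taxon65 and Taxon30 is the node subtending ((Taxon26,Taxon42),(Taxon65,Taxon46),((Taxon35,Taxon55),(Taxon30,Taxon74))).
From Taxon65 up to that node: 2 branches. From Taxon30 up to the same node: 3 branches. Total: 2 + 3 = 5.

5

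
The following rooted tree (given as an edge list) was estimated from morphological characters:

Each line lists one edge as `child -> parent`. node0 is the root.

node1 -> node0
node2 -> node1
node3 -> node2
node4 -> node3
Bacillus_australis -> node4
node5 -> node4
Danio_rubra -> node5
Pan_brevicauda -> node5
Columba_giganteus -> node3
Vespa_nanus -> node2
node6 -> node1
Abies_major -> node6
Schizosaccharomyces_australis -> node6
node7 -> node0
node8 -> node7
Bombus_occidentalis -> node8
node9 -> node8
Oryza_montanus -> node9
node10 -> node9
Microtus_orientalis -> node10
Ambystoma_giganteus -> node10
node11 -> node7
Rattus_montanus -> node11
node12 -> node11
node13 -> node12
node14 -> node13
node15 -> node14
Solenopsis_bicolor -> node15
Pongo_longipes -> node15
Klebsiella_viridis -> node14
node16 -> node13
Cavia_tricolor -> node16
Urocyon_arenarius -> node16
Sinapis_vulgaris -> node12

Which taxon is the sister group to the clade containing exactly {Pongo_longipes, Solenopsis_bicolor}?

Klebsiella_viridis

The clade containing exactly {Pongo_longipes, Solenopsis_bicolor} attaches to the tree at the node subtending ((Solenopsis_bicolor,Pongo_longipes),Klebsiella_viridis).
The other lineage descending from that same node — the sister group — is the single tip Klebsiella_viridis.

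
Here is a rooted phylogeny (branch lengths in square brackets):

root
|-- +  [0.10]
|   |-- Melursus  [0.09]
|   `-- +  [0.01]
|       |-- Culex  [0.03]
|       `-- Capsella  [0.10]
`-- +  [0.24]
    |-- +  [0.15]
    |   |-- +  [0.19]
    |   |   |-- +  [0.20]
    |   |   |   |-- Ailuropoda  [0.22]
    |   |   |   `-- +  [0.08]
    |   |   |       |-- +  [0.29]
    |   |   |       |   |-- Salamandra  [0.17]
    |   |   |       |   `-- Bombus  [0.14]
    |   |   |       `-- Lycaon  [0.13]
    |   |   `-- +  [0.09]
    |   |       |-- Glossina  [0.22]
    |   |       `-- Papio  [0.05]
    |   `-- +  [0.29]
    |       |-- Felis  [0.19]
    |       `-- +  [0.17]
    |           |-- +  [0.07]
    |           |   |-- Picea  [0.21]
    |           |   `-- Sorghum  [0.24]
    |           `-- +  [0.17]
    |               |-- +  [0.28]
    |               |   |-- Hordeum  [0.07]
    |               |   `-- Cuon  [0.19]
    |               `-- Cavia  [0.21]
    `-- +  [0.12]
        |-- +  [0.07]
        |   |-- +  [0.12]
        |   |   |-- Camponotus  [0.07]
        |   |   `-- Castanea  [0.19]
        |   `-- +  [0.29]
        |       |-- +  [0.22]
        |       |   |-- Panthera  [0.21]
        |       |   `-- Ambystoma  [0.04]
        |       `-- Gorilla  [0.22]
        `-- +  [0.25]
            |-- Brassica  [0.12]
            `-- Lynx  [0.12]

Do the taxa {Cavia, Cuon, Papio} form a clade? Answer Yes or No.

The MRCA of the listed taxa subtends (((Ailuropoda,((Salamandra,Bombus),Lycaon)),(Glossina,Papio)),(Felis,((Picea,Sorghum),((Hordeum,Cuon),Cavia)))).
That clade also contains Ailuropoda, Bombus, Felis, Glossina, Hordeum, Lycaon, Picea, Salamandra, Sorghum, which are not in the proposed group, so the group is not monophyletic.

No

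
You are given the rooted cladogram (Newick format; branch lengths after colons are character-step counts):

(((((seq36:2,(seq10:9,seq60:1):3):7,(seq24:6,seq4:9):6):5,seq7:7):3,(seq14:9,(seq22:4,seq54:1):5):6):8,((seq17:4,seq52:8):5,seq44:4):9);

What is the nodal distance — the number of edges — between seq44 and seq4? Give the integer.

The MRCA of seq44 and seq4 is the root of the tree.
From seq44 up to that node: 2 branches. From seq4 up to the same node: 5 branches. Total: 2 + 5 = 7.

7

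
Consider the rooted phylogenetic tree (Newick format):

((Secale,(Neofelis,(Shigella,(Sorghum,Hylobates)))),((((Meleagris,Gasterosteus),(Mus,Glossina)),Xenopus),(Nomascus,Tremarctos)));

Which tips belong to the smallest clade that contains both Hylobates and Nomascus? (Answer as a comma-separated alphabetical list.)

Tracing Hylobates: it sits inside (Sorghum,Hylobates).
Tracing Nomascus: it sits inside (Nomascus,Tremarctos).
The smallest clade enclosing both is the whole tree (their MRCA is the root), so the answer is all 12 tips in alphabetical order.

Gasterosteus, Glossina, Hylobates, Meleagris, Mus, Neofelis, Nomascus, Secale, Shigella, Sorghum, Tremarctos, Xenopus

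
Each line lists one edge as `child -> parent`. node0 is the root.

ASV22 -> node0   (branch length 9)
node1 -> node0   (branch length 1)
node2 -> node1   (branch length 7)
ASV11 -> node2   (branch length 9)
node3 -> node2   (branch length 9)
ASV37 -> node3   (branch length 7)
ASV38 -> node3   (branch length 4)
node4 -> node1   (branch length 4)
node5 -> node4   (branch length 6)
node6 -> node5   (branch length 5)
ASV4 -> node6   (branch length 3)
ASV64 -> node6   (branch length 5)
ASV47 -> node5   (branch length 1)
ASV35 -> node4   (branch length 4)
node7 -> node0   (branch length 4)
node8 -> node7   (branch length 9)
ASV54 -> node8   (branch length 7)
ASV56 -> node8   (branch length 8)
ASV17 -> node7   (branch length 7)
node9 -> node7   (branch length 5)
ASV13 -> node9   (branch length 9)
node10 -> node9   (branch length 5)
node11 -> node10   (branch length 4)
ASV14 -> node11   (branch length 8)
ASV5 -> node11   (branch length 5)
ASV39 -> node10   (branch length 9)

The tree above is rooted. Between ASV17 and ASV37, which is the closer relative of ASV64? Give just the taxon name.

The MRCA of ASV64 and ASV37 subtends ((ASV11,(ASV37,ASV38)),(((ASV4,ASV64),ASV47),ASV35)) (7 taxa).
The MRCA of ASV64 and ASV17 is the root, subtending the entire tree (15 taxa).
The first is nested inside the second, so ASV64 shares a more recent common ancestor with ASV37.

ASV37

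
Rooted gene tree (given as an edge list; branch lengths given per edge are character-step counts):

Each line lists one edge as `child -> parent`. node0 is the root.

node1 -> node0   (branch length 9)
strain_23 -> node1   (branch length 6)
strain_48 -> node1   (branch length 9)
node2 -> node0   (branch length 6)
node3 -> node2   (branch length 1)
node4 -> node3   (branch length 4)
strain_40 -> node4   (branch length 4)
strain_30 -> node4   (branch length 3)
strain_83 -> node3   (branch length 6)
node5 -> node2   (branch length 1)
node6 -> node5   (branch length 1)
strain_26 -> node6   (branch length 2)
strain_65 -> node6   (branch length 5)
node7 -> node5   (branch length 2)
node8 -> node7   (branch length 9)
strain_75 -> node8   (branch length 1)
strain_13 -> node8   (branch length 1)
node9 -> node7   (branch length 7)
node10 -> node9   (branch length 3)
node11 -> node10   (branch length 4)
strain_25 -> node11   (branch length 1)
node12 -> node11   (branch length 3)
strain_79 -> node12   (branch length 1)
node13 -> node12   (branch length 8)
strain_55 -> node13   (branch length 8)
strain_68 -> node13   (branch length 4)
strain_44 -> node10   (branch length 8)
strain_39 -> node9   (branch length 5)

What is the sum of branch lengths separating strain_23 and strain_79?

42

The path runs strain_23 → … → MRCA → … → strain_79; the MRCA is the root of the tree.
Branch lengths along that path: 6 + 9 + 6 + 1 + 2 + 7 + 3 + 4 + 3 + 1 = 42.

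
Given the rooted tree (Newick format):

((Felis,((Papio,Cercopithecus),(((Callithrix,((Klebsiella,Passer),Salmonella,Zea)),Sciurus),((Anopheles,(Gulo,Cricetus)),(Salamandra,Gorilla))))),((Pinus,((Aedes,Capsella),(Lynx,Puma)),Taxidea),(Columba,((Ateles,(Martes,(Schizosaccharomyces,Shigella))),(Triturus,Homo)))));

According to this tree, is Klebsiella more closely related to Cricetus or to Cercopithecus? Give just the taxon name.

Cricetus

The MRCA of Klebsiella and Cricetus subtends (((Callithrix,((Klebsiella,Passer),Salmonella,Zea)),Sciurus),((Anopheles,(Gulo,Cricetus)),(Salamandra,Gorilla))) (11 taxa).
The MRCA of Klebsiella and Cercopithecus subtends ((Papio,Cercopithecus),(((Callithrix,((Klebsiella,Passer),Salmonella,Zea)),Sciurus),((Anopheles,(Gulo,Cricetus)),(Salamandra,Gorilla)))) (13 taxa).
The first is nested inside the second, so Klebsiella shares a more recent common ancestor with Cricetus.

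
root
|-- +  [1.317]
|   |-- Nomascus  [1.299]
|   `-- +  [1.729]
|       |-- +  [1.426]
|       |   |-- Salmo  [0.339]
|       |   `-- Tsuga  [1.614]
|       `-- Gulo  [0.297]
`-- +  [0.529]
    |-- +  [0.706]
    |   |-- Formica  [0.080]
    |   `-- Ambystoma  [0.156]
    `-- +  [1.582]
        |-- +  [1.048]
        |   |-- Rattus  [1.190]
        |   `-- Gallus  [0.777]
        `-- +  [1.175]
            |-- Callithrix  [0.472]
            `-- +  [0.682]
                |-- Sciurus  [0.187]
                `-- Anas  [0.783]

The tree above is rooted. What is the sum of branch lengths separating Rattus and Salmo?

9.160

The path runs Rattus → … → MRCA → … → Salmo; the MRCA is the root of the tree.
Branch lengths along that path: 1.190 + 1.048 + 1.582 + 0.529 + 1.317 + 1.729 + 1.426 + 0.339 = 9.160.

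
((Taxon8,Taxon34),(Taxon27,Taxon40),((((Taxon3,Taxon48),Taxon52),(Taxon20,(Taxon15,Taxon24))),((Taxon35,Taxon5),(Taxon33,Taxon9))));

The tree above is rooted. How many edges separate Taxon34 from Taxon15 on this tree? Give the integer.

The MRCA of Taxon34 and Taxon15 is the root of the tree.
From Taxon34 up to that node: 2 branches. From Taxon15 up to the same node: 5 branches. Total: 2 + 5 = 7.

7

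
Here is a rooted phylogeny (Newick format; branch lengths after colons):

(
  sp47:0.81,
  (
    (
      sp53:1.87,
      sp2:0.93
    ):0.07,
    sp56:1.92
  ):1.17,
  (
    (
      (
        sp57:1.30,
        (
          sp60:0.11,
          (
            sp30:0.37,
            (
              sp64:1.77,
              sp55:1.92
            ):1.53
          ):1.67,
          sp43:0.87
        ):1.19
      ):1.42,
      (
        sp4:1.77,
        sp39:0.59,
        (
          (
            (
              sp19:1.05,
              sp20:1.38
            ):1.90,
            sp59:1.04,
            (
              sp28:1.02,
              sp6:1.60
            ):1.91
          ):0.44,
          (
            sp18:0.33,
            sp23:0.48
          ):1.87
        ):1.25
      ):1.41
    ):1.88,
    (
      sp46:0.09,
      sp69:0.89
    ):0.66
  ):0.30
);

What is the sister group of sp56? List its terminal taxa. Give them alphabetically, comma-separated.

sp56 attaches to the tree at the node subtending ((sp53,sp2),sp56).
The other lineage descending from that same node — the sister group — is (sp53,sp2); its 2 tips in alphabetical order are the answer.

sp2, sp53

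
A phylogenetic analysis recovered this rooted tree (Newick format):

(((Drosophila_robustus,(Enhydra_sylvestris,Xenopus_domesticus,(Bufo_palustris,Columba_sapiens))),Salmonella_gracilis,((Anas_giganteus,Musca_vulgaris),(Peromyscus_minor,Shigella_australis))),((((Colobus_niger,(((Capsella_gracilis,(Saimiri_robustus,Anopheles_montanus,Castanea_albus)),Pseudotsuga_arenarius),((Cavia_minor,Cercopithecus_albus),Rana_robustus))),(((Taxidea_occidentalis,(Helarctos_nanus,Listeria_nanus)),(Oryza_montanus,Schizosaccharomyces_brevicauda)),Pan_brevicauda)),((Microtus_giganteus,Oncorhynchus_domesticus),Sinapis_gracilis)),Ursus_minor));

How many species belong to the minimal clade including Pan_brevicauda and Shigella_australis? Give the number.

29

The MRCA of Pan_brevicauda and Shigella_australis is the root, so the clade is the entire tree.
That clade contains 29 terminal taxa: Anas_giganteus, Anopheles_montanus, Bufo_palustris, Capsella_gracilis, Castanea_albus, Cavia_minor, Cercopithecus_albus, Colobus_niger, Columba_sapiens, Drosophila_robustus, Enhydra_sylvestris, Helarctos_nanus, Listeria_nanus, Microtus_giganteus, Musca_vulgaris, Oncorhynchus_domesticus, Oryza_montanus, Pan_brevicauda, Peromyscus_minor, Pseudotsuga_arenarius, Rana_robustus, Saimiri_robustus, Salmonella_gracilis, Schizosaccharomyces_brevicauda, Shigella_australis, Sinapis_gracilis, Taxidea_occidentalis, Ursus_minor, Xenopus_domesticus.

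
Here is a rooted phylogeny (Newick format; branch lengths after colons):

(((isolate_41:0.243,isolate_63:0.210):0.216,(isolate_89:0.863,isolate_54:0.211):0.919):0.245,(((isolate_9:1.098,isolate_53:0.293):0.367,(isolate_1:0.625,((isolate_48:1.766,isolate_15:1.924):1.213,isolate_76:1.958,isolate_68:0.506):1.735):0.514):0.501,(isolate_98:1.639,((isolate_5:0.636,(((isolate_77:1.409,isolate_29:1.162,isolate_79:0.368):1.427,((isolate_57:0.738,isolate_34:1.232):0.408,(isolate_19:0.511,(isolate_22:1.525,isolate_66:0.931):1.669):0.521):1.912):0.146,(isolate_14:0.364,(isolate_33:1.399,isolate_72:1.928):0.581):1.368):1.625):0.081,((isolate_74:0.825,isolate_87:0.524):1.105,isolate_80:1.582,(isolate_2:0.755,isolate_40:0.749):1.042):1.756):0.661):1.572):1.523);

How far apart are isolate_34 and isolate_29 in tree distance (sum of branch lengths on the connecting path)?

The path runs isolate_34 → … → MRCA → … → isolate_29; the MRCA is the node subtending ((isolate_77,isolate_29,isolate_79),((isolate_57,isolate_34),(isolate_19,(isolate_22,isolate_66)))).
Branch lengths along that path: 1.232 + 0.408 + 1.912 + 1.427 + 1.162 = 6.141.

6.141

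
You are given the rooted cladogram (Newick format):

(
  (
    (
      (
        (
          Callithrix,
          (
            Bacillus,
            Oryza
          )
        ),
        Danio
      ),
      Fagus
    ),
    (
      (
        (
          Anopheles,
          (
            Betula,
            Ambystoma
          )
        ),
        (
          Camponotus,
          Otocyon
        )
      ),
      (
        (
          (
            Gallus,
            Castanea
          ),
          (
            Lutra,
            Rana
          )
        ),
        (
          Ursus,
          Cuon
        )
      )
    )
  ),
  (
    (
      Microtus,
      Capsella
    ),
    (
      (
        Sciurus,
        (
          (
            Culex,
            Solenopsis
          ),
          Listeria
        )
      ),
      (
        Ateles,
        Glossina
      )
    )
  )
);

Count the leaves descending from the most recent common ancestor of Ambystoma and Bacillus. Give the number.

The MRCA of Ambystoma and Bacillus is the node subtending ((((Callithrix,(Bacillus,Oryza)),Danio),Fagus),(((Anopheles,(Betula,Ambystoma)),(Camponotus,Otocyon)),(((Gallus,Castanea),(Lutra,Rana)),(Ursus,Cuon)))).
That clade contains 16 terminal taxa: Ambystoma, Anopheles, Bacillus, Betula, Callithrix, Camponotus, Castanea, Cuon, Danio, Fagus, Gallus, Lutra, Oryza, Otocyon, Rana, Ursus.

16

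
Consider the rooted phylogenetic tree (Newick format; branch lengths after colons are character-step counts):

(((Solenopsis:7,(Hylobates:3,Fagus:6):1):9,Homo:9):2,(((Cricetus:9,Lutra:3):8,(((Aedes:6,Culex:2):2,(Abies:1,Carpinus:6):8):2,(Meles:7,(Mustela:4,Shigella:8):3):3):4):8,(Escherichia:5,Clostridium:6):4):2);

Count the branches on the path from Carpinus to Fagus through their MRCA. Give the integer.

10

The MRCA of Carpinus and Fagus is the root of the tree.
From Carpinus up to that node: 6 branches. From Fagus up to the same node: 4 branches. Total: 6 + 4 = 10.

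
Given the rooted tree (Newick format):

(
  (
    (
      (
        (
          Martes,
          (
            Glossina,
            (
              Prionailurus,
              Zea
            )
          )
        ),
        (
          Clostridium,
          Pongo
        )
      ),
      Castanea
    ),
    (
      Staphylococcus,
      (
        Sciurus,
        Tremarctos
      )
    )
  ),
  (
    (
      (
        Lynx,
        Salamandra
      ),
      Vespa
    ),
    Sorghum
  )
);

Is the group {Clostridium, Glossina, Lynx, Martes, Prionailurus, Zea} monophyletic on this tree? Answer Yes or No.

The MRCA of the listed taxa is the root, so the smallest clade containing them is the whole tree.
That clade also contains Castanea, Pongo, Salamandra, Sciurus, Sorghum, Staphylococcus, Tremarctos, Vespa, which are not in the proposed group, so the group is not monophyletic.

No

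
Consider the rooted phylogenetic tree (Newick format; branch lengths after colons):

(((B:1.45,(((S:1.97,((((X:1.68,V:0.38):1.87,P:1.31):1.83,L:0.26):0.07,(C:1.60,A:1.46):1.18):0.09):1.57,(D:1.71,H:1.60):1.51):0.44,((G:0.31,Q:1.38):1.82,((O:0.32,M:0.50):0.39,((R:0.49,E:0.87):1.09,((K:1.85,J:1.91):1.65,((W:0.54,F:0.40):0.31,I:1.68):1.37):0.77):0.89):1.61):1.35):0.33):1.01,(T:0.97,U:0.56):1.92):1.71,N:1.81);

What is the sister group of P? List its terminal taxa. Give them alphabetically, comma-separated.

V, X

P attaches to the tree at the node subtending ((X,V),P).
The other lineage descending from that same node — the sister group — is (X,V); its 2 tips in alphabetical order are the answer.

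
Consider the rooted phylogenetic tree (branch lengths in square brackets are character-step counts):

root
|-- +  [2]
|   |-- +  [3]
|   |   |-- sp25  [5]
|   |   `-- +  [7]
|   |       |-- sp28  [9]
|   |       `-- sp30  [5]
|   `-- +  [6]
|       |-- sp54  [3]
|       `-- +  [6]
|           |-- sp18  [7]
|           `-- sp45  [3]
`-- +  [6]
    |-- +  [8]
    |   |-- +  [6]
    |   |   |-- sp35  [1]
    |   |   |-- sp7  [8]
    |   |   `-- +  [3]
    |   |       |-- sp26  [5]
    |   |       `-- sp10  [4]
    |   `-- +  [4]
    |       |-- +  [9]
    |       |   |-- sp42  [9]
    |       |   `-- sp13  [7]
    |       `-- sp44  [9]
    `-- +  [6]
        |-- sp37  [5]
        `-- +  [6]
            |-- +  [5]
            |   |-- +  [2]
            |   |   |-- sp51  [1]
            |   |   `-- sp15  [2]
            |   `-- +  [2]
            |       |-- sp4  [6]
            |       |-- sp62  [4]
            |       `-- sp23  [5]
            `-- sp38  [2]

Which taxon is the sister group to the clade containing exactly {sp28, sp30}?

sp25

The clade containing exactly {sp28, sp30} attaches to the tree at the node subtending (sp25,(sp28,sp30)).
The other lineage descending from that same node — the sister group — is the single tip sp25.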